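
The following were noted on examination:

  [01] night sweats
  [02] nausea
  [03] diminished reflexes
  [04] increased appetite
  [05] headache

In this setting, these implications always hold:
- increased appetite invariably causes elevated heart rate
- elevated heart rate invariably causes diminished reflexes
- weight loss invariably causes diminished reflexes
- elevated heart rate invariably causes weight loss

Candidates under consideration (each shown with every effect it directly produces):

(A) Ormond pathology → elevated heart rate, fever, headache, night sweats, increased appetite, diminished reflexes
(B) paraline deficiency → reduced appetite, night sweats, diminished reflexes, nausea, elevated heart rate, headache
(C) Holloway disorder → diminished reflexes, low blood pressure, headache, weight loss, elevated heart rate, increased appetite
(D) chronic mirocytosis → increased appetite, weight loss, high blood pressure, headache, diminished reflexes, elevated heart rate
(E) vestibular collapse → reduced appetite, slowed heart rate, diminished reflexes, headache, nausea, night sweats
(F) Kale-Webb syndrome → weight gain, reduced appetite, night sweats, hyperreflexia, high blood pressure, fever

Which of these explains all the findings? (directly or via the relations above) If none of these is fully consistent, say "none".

Testing each hypothesis:
(A) Ormond pathology — night sweats yes; nausea NO; diminished reflexes yes; increased appetite yes; headache yes
(B) paraline deficiency — night sweats yes; nausea yes; diminished reflexes yes; increased appetite NO; headache yes
(C) Holloway disorder — does not account for night sweats, nausea
(D) chronic mirocytosis — does not account for night sweats, nausea
(E) vestibular collapse — night sweats yes; nausea yes; diminished reflexes yes; increased appetite NO; headache yes
(F) Kale-Webb syndrome — fails on nausea, diminished reflexes, increased appetite, headache (predicts hyperreflexia, not diminished reflexes; predicts reduced appetite, not increased appetite)
None of the listed candidates fits everything.

none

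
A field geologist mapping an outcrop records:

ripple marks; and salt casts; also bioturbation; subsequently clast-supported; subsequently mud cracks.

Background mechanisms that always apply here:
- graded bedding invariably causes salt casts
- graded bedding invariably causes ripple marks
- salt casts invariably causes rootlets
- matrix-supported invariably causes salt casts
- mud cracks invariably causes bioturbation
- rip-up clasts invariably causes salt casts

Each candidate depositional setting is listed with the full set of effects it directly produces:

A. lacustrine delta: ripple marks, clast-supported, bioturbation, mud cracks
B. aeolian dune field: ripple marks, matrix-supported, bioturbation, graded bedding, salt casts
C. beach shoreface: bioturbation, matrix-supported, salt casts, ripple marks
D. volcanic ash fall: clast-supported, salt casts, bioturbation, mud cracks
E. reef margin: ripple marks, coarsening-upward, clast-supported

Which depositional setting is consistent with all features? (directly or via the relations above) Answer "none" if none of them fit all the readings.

For each candidate, compare predicted effects to what was observed:
(A) lacustrine delta — ripple marks ✓; salt casts ✗; bioturbation ✓; clast-supported ✓; mud cracks ✓
(B) aeolian dune field — fails on clast-supported, mud cracks (predicts matrix-supported, not clast-supported)
(C) beach shoreface — fails on clast-supported, mud cracks (predicts matrix-supported, not clast-supported)
(D) volcanic ash fall — does not account for ripple marks
(E) reef margin — ripple marks ✓; salt casts ✗; bioturbation ✗; clast-supported ✓; mud cracks ✗
No candidate is consistent with all observations.

none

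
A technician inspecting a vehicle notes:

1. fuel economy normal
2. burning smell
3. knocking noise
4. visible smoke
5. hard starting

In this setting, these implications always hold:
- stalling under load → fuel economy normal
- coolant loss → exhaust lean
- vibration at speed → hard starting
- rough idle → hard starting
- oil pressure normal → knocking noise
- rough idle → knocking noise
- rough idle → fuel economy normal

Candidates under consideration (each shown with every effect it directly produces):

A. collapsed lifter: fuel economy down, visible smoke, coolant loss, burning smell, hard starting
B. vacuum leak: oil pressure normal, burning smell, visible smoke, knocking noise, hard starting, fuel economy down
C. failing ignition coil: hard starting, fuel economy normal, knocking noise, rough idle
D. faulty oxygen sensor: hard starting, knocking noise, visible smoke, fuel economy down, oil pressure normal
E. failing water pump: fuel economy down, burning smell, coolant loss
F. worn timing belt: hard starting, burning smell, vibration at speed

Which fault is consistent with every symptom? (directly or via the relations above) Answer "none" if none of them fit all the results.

Per-candidate check:
(A) collapsed lifter — fuel economy normal miss; burning smell match; knocking noise miss; visible smoke match; hard starting match
(B) vacuum leak — fuel economy normal miss; burning smell match; knocking noise match; visible smoke match; hard starting match
(C) failing ignition coil — does not account for burning smell, visible smoke
(D) faulty oxygen sensor — fails on fuel economy normal, burning smell (predicts fuel economy down, not fuel economy normal)
(E) failing water pump — fuel economy normal miss; burning smell match; knocking noise miss; visible smoke miss; hard starting miss
(F) worn timing belt — does not account for fuel economy normal, knocking noise, visible smoke
None of the listed candidates fits everything.

none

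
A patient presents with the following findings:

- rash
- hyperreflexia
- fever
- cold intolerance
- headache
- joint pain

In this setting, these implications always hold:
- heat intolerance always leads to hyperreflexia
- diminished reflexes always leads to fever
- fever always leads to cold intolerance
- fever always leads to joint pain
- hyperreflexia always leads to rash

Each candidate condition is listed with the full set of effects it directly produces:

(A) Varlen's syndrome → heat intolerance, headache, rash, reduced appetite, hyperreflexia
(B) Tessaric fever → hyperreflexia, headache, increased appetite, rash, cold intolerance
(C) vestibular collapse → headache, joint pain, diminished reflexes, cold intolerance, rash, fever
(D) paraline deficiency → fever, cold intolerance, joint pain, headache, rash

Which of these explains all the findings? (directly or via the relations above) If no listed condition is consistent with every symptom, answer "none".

For each candidate, compare predicted effects to what was observed:
(A) Varlen's syndrome — rash match; hyperreflexia match; fever miss; cold intolerance miss; headache match; joint pain miss
(B) Tessaric fever — rash match; hyperreflexia match; fever miss; cold intolerance match; headache match; joint pain miss
(C) vestibular collapse — fails on hyperreflexia (predicts diminished reflexes, not hyperreflexia)
(D) paraline deficiency — rash match; hyperreflexia miss; fever match; cold intolerance match; headache match; joint pain match
Every candidate fails on at least one observation.

none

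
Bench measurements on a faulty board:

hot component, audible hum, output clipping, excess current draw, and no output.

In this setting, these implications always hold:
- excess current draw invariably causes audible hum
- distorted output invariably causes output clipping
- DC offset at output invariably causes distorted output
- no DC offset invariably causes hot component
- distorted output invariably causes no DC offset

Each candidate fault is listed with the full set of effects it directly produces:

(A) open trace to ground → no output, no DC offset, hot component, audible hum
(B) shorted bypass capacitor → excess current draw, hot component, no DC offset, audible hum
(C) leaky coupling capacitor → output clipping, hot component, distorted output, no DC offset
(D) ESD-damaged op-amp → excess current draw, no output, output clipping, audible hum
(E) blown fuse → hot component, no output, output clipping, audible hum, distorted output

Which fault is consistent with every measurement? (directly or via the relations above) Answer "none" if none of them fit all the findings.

Checking each candidate against the observations:
(A) open trace to ground — does not account for output clipping, excess current draw
(B) shorted bypass capacitor — hot component yes; audible hum yes; output clipping NO; excess current draw yes; no output NO
(C) leaky coupling capacitor — does not account for audible hum, excess current draw, no output
(D) ESD-damaged op-amp — hot component NO; audible hum yes; output clipping yes; excess current draw yes; no output yes
(E) blown fuse — does not account for excess current draw
No candidate is consistent with all observations.

none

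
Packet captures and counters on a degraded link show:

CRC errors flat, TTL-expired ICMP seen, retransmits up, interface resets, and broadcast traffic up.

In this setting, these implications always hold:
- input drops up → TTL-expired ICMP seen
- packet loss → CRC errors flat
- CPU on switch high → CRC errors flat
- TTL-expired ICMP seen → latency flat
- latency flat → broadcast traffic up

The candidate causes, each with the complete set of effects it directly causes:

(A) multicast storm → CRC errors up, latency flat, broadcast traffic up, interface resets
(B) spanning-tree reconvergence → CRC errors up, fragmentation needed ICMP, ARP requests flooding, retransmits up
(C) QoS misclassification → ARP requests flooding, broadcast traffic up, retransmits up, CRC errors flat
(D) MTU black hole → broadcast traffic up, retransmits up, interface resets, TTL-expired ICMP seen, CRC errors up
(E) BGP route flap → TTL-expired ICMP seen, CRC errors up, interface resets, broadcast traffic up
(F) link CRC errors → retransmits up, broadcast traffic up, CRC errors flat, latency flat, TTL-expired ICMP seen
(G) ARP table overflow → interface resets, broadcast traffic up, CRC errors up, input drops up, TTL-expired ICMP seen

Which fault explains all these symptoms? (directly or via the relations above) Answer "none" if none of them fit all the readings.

none

For each candidate, compare predicted effects to what was observed:
(A) multicast storm — CRC errors flat ✗; TTL-expired ICMP seen ✗; retransmits up ✗; interface resets ✓; broadcast traffic up ✓
(B) spanning-tree reconvergence — CRC errors flat ✗; TTL-expired ICMP seen ✗; retransmits up ✓; interface resets ✗; broadcast traffic up ✗
(C) QoS misclassification — CRC errors flat ✓; TTL-expired ICMP seen ✗; retransmits up ✓; interface resets ✗; broadcast traffic up ✓
(D) MTU black hole — CRC errors flat ✗; TTL-expired ICMP seen ✓; retransmits up ✓; interface resets ✓; broadcast traffic up ✓
(E) BGP route flap — fails on CRC errors flat, retransmits up (predicts CRC errors up, not CRC errors flat)
(F) link CRC errors — CRC errors flat ✓; TTL-expired ICMP seen ✓; retransmits up ✓; interface resets ✗; broadcast traffic up ✓
(G) ARP table overflow — CRC errors flat ✗; TTL-expired ICMP seen ✓; retransmits up ✗; interface resets ✓; broadcast traffic up ✓
Every candidate fails on at least one observation.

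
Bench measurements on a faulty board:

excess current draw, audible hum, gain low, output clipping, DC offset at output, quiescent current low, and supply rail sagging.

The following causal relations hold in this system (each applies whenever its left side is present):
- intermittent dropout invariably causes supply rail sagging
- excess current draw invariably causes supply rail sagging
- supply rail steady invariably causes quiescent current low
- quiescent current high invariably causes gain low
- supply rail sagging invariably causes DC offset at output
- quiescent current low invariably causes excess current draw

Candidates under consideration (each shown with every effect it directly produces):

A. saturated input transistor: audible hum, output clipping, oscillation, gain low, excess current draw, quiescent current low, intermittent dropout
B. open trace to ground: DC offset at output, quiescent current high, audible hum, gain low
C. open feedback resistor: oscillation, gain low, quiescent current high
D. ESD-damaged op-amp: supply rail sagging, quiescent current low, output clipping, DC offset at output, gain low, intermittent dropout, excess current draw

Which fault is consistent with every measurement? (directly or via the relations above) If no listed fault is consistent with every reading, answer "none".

Checking each candidate against the observations:
(A) saturated input transistor — excess current draw match; audible hum match; gain low match; output clipping match; DC offset at output match (through excess current draw → supply rail sagging → DC offset at output); quiescent current low match; supply rail sagging match (through excess current draw → supply rail sagging)
(B) open trace to ground — fails on excess current draw, output clipping, quiescent current low, supply rail sagging (predicts quiescent current high, not quiescent current low)
(C) open feedback resistor — excess current draw miss; audible hum miss; gain low match; output clipping miss; DC offset at output miss; quiescent current low miss; supply rail sagging miss
(D) ESD-damaged op-amp — excess current draw match; audible hum miss; gain low match; output clipping match; DC offset at output match; quiescent current low match; supply rail sagging match
(A) alone accounts for all the evidence.

A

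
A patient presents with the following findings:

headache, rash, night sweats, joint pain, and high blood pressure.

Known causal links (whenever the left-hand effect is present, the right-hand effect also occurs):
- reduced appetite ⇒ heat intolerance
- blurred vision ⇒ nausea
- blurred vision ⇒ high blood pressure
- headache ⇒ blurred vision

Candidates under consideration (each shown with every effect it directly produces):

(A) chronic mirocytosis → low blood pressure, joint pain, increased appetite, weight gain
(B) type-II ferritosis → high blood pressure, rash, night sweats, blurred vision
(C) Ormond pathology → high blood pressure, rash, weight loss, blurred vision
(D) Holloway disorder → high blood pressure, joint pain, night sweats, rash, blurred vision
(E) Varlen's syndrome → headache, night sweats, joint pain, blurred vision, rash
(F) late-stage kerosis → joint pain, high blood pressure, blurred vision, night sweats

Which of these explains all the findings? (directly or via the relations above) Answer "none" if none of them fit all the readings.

E

Per-candidate check:
(A) chronic mirocytosis — fails on headache, rash, night sweats, high blood pressure (predicts low blood pressure, not high blood pressure)
(B) type-II ferritosis — does not account for headache, joint pain
(C) Ormond pathology — headache ✗; rash ✓; night sweats ✗; joint pain ✗; high blood pressure ✓
(D) Holloway disorder — headache ✗; rash ✓; night sweats ✓; joint pain ✓; high blood pressure ✓
(E) Varlen's syndrome — accounts for every observation (high blood pressure by blurred vision → high blood pressure)
(F) late-stage kerosis — headache ✗; rash ✗; night sweats ✓; joint pain ✓; high blood pressure ✓
Only (E) is consistent with every observation.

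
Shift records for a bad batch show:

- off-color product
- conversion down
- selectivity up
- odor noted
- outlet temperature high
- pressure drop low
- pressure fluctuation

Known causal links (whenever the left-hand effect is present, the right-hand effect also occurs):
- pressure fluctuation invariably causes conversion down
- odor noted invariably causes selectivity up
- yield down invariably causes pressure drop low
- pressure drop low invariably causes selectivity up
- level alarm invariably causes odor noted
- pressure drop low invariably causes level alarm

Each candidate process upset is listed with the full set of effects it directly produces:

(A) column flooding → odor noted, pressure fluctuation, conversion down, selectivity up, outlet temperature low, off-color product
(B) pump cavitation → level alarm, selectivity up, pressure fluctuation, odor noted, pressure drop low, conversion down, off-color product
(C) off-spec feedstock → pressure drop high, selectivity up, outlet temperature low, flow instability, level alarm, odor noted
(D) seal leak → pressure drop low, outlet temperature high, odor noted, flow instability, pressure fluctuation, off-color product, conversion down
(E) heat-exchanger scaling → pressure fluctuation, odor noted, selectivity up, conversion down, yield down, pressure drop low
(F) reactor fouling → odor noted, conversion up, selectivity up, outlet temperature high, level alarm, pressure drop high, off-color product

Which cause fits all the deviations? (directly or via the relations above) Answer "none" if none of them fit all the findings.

Per-candidate check:
(A) column flooding — off-color product match; conversion down match; selectivity up match; odor noted match; outlet temperature high miss; pressure drop low miss; pressure fluctuation match
(B) pump cavitation — off-color product match; conversion down match; selectivity up match; odor noted match; outlet temperature high miss; pressure drop low match; pressure fluctuation match
(C) off-spec feedstock — fails on off-color product, conversion down, outlet temperature high, pressure drop low, pressure fluctuation (predicts outlet temperature low, not outlet temperature high; predicts pressure drop high, not pressure drop low)
(D) seal leak — accounts for every observation (selectivity up via odor noted → selectivity up)
(E) heat-exchanger scaling — does not account for off-color product, outlet temperature high
(F) reactor fouling — off-color product match; conversion down miss; selectivity up match; odor noted match; outlet temperature high match; pressure drop low miss; pressure fluctuation miss
(D) is the only candidate with no mismatches.

D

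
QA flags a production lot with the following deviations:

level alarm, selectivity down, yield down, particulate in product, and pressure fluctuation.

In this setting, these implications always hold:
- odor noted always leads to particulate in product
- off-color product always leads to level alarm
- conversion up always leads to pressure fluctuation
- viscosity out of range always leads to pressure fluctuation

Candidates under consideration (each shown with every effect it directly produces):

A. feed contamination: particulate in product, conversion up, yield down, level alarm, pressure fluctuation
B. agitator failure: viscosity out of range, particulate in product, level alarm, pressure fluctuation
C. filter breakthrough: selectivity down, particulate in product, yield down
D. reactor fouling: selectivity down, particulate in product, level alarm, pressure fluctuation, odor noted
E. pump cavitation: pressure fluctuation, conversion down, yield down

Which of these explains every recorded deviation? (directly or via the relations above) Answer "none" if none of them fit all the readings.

For each candidate, compare predicted effects to what was observed:
(A) feed contamination — level alarm +; selectivity down -; yield down +; particulate in product +; pressure fluctuation +
(B) agitator failure — level alarm +; selectivity down -; yield down -; particulate in product +; pressure fluctuation +
(C) filter breakthrough — level alarm -; selectivity down +; yield down +; particulate in product +; pressure fluctuation -
(D) reactor fouling — level alarm +; selectivity down +; yield down -; particulate in product +; pressure fluctuation +
(E) pump cavitation — level alarm -; selectivity down -; yield down +; particulate in product -; pressure fluctuation +
None of the listed candidates fits everything.

none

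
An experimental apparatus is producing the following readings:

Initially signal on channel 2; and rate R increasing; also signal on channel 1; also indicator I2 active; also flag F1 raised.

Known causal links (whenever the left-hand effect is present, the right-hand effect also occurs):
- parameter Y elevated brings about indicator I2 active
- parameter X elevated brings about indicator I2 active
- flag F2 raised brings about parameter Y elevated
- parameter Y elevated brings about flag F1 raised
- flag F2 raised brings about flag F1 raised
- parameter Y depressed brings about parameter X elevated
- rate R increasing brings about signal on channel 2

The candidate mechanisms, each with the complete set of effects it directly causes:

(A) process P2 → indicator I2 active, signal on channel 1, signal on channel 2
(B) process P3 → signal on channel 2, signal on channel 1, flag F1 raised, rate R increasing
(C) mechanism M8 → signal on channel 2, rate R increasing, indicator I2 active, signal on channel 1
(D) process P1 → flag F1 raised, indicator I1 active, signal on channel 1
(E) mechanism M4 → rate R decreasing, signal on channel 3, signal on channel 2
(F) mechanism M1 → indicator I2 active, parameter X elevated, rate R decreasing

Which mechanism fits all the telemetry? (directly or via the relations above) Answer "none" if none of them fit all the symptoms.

none

Per-candidate check:
(A) process P2 — signal on channel 2 match; rate R increasing miss; signal on channel 1 match; indicator I2 active match; flag F1 raised miss
(B) process P3 — signal on channel 2 match; rate R increasing match; signal on channel 1 match; indicator I2 active miss; flag F1 raised match
(C) mechanism M8 — signal on channel 2 match; rate R increasing match; signal on channel 1 match; indicator I2 active match; flag F1 raised miss
(D) process P1 — signal on channel 2 miss; rate R increasing miss; signal on channel 1 match; indicator I2 active miss; flag F1 raised match
(E) mechanism M4 — fails on rate R increasing, signal on channel 1, indicator I2 active, flag F1 raised (predicts rate R decreasing, not rate R increasing)
(F) mechanism M1 — fails on signal on channel 2, rate R increasing, signal on channel 1, flag F1 raised (predicts rate R decreasing, not rate R increasing)
No candidate is consistent with all observations.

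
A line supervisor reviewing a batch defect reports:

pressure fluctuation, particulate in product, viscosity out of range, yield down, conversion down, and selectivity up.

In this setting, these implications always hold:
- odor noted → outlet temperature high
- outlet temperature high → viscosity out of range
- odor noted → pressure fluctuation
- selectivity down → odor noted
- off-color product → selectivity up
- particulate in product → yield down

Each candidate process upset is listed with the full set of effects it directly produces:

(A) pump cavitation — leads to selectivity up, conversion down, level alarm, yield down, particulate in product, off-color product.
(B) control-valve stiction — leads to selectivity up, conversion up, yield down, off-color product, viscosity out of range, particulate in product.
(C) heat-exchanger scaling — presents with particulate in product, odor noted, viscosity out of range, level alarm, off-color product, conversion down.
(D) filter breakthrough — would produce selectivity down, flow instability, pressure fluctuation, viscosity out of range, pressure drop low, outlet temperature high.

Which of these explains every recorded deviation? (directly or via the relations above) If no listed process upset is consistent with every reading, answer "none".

For each candidate, compare predicted effects to what was observed:
(A) pump cavitation — pressure fluctuation -; particulate in product +; viscosity out of range -; yield down +; conversion down +; selectivity up +
(B) control-valve stiction — pressure fluctuation -; particulate in product +; viscosity out of range +; yield down +; conversion down -; selectivity up +
(C) heat-exchanger scaling — pressure fluctuation + (by odor noted → pressure fluctuation); particulate in product +; viscosity out of range +; yield down + (by particulate in product → yield down); conversion down +; selectivity up + (by off-color product → selectivity up)
(D) filter breakthrough — pressure fluctuation +; particulate in product -; viscosity out of range +; yield down -; conversion down -; selectivity up -
(C) alone accounts for all the evidence.

C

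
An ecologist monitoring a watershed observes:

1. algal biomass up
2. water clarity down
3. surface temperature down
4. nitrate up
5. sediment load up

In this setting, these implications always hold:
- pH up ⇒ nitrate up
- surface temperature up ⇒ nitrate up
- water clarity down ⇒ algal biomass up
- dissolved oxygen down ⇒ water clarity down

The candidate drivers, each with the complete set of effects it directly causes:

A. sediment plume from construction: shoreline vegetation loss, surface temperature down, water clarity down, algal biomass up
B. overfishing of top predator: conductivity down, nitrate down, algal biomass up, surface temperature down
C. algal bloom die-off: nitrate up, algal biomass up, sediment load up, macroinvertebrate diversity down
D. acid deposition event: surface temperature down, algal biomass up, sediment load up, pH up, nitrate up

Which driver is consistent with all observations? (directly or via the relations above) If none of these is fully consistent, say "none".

Checking each candidate against the observations:
(A) sediment plume from construction — does not account for nitrate up, sediment load up
(B) overfishing of top predator — fails on water clarity down, nitrate up, sediment load up (predicts nitrate down, not nitrate up)
(C) algal bloom die-off — algal biomass up match; water clarity down miss; surface temperature down miss; nitrate up match; sediment load up match
(D) acid deposition event — does not account for water clarity down
Every candidate fails on at least one observation.

none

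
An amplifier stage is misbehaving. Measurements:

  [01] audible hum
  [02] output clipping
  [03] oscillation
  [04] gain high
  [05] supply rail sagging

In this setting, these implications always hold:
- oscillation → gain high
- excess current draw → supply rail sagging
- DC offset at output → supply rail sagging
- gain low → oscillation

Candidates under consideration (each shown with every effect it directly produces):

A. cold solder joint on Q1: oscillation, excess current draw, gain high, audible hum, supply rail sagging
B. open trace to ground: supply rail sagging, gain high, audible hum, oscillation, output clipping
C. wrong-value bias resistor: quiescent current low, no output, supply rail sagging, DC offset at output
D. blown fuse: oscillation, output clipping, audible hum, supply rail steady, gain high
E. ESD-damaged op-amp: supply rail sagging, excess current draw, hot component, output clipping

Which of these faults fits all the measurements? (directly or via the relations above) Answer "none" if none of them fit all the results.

B

Per-candidate check:
(A) cold solder joint on Q1 — does not account for output clipping
(B) open trace to ground — audible hum +; output clipping +; oscillation +; gain high +; supply rail sagging +
(C) wrong-value bias resistor — audible hum -; output clipping -; oscillation -; gain high -; supply rail sagging +
(D) blown fuse — fails on supply rail sagging (predicts supply rail steady, not supply rail sagging)
(E) ESD-damaged op-amp — audible hum -; output clipping +; oscillation -; gain high -; supply rail sagging +
(B) is the only candidate with no mismatches.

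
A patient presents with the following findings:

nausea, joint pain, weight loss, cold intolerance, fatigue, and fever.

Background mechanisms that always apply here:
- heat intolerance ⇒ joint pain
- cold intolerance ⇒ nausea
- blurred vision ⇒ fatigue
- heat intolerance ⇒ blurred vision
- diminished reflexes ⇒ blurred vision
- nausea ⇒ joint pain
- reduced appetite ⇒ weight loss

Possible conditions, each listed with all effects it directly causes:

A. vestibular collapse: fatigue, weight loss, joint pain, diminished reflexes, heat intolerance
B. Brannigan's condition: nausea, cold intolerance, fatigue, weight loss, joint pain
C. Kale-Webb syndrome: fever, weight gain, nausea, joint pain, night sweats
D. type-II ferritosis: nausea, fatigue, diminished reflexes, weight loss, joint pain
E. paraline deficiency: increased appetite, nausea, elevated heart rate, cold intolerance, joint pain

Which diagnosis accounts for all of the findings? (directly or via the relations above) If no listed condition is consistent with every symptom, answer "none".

Testing each hypothesis:
(A) vestibular collapse — nausea NO; joint pain yes; weight loss yes; cold intolerance NO; fatigue yes; fever NO
(B) Brannigan's condition — nausea yes; joint pain yes; weight loss yes; cold intolerance yes; fatigue yes; fever NO
(C) Kale-Webb syndrome — nausea yes; joint pain yes; weight loss NO; cold intolerance NO; fatigue NO; fever yes
(D) type-II ferritosis — does not account for cold intolerance, fever
(E) paraline deficiency — nausea yes; joint pain yes; weight loss NO; cold intolerance yes; fatigue NO; fever NO
No candidate is consistent with all observations.

none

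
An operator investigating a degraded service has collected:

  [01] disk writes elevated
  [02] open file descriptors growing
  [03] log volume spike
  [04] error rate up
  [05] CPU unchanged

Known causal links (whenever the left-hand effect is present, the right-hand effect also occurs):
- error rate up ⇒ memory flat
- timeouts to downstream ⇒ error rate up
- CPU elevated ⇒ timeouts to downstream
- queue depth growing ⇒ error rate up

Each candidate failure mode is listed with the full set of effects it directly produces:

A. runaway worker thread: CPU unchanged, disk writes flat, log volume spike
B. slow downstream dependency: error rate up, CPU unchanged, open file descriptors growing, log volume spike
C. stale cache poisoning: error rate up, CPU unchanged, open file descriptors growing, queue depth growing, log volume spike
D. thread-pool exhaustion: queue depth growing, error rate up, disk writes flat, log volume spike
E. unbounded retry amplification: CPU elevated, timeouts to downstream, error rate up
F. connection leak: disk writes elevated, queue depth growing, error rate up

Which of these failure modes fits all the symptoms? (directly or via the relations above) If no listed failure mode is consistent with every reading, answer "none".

Per-candidate check:
(A) runaway worker thread — disk writes elevated NO; open file descriptors growing NO; log volume spike yes; error rate up NO; CPU unchanged yes
(B) slow downstream dependency — does not account for disk writes elevated
(C) stale cache poisoning — disk writes elevated NO; open file descriptors growing yes; log volume spike yes; error rate up yes; CPU unchanged yes
(D) thread-pool exhaustion — fails on disk writes elevated, open file descriptors growing, CPU unchanged (predicts disk writes flat, not disk writes elevated)
(E) unbounded retry amplification — disk writes elevated NO; open file descriptors growing NO; log volume spike NO; error rate up yes; CPU unchanged NO
(F) connection leak — disk writes elevated yes; open file descriptors growing NO; log volume spike NO; error rate up yes; CPU unchanged NO
Every candidate fails on at least one observation.

none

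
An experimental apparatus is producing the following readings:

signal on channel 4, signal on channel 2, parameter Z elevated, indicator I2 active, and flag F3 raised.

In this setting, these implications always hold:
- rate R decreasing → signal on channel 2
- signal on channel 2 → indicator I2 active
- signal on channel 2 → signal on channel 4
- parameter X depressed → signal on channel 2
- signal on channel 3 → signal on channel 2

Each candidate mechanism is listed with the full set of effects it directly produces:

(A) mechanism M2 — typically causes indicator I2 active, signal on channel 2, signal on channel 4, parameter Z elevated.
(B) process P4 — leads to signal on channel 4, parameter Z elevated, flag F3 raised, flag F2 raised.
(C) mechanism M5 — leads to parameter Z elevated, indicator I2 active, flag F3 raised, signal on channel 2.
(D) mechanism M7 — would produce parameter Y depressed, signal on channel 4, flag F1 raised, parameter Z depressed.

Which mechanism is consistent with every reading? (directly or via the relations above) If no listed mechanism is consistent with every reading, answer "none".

C

For each candidate, compare predicted effects to what was observed:
(A) mechanism M2 — does not account for flag F3 raised
(B) process P4 — signal on channel 4 ✓; signal on channel 2 ✗; parameter Z elevated ✓; indicator I2 active ✗; flag F3 raised ✓
(C) mechanism M5 — signal on channel 4 ✓ (via signal on channel 2 → signal on channel 4); signal on channel 2 ✓; parameter Z elevated ✓; indicator I2 active ✓; flag F3 raised ✓
(D) mechanism M7 — fails on signal on channel 2, parameter Z elevated, indicator I2 active, flag F3 raised (predicts parameter Z depressed, not parameter Z elevated)
Only (C) is consistent with every observation.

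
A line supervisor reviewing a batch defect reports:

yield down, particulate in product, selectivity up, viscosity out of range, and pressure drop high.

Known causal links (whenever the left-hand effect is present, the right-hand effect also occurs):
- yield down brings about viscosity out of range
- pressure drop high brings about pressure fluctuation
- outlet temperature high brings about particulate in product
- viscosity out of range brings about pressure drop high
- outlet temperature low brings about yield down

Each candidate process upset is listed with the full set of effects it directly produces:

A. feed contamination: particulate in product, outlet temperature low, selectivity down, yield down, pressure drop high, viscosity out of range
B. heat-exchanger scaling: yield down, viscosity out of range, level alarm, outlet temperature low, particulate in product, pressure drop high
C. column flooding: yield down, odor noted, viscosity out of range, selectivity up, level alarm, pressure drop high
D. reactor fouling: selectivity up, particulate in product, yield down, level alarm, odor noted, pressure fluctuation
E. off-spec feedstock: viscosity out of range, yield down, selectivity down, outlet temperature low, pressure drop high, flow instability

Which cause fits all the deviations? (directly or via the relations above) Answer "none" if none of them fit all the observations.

D

Testing each hypothesis:
(A) feed contamination — fails on selectivity up (predicts selectivity down, not selectivity up)
(B) heat-exchanger scaling — yield down +; particulate in product +; selectivity up -; viscosity out of range +; pressure drop high +
(C) column flooding — does not account for particulate in product
(D) reactor fouling — yield down +; particulate in product +; selectivity up +; viscosity out of range + (via yield down → viscosity out of range); pressure drop high + (via yield down → viscosity out of range → pressure drop high)
(E) off-spec feedstock — fails on particulate in product, selectivity up (predicts selectivity down, not selectivity up)
(D) is the only candidate with no mismatches.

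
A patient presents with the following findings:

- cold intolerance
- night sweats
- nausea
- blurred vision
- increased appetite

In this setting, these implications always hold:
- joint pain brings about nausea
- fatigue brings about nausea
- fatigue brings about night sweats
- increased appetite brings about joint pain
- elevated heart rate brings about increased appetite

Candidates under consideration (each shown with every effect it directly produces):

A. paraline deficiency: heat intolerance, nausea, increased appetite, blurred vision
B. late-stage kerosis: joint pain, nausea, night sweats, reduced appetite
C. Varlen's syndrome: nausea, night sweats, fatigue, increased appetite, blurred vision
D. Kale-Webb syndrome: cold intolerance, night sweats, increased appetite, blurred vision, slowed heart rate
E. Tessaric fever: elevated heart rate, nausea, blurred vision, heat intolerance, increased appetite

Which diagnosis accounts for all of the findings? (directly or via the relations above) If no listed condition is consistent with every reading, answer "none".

For each candidate, compare predicted effects to what was observed:
(A) paraline deficiency — fails on cold intolerance, night sweats (predicts heat intolerance, not cold intolerance)
(B) late-stage kerosis — cold intolerance ✗; night sweats ✓; nausea ✓; blurred vision ✗; increased appetite ✗
(C) Varlen's syndrome — does not account for cold intolerance
(D) Kale-Webb syndrome — accounts for every observation (nausea via increased appetite → joint pain → nausea)
(E) Tessaric fever — cold intolerance ✗; night sweats ✗; nausea ✓; blurred vision ✓; increased appetite ✓
(D) alone accounts for all the evidence.

D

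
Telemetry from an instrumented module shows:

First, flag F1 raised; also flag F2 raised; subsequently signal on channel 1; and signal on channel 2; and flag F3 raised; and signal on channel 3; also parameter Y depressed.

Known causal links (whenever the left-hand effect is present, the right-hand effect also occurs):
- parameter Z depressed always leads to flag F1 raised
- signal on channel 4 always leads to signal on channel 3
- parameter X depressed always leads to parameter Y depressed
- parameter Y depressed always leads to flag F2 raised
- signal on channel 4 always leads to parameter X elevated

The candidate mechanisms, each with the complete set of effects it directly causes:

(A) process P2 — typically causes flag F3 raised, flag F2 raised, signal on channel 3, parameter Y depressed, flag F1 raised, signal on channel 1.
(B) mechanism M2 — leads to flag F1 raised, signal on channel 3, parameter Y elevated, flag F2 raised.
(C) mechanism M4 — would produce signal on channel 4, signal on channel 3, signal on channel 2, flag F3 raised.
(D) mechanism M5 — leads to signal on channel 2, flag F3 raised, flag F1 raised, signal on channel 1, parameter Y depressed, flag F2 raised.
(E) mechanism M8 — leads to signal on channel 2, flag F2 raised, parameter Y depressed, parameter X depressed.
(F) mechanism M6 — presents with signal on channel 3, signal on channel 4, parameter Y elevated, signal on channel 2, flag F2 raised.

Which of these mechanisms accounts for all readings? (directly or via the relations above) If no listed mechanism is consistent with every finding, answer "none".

none

Checking each candidate against the observations:
(A) process P2 — flag F1 raised +; flag F2 raised +; signal on channel 1 +; signal on channel 2 -; flag F3 raised +; signal on channel 3 +; parameter Y depressed +
(B) mechanism M2 — fails on signal on channel 1, signal on channel 2, flag F3 raised, parameter Y depressed (predicts parameter Y elevated, not parameter Y depressed)
(C) mechanism M4 — flag F1 raised -; flag F2 raised -; signal on channel 1 -; signal on channel 2 +; flag F3 raised +; signal on channel 3 +; parameter Y depressed -
(D) mechanism M5 — flag F1 raised +; flag F2 raised +; signal on channel 1 +; signal on channel 2 +; flag F3 raised +; signal on channel 3 -; parameter Y depressed +
(E) mechanism M8 — does not account for flag F1 raised, signal on channel 1, flag F3 raised, signal on channel 3
(F) mechanism M6 — fails on flag F1 raised, signal on channel 1, flag F3 raised, parameter Y depressed (predicts parameter Y elevated, not parameter Y depressed)
None of the listed candidates fits everything.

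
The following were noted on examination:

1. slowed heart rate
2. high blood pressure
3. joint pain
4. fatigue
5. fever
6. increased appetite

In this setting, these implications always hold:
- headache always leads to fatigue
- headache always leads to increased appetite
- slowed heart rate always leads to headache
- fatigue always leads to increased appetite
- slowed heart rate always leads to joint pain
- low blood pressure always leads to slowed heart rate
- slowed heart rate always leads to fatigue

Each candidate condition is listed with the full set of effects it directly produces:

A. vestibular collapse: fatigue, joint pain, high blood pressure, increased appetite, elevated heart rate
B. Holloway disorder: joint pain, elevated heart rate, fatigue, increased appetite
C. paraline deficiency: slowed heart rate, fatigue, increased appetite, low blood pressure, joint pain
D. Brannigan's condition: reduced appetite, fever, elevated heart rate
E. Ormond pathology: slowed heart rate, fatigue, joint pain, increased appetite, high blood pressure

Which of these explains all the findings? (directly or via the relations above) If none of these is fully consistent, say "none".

none

Checking each candidate against the observations:
(A) vestibular collapse — fails on slowed heart rate, fever (predicts elevated heart rate, not slowed heart rate)
(B) Holloway disorder — fails on slowed heart rate, high blood pressure, fever (predicts elevated heart rate, not slowed heart rate)
(C) paraline deficiency — slowed heart rate match; high blood pressure miss; joint pain match; fatigue match; fever miss; increased appetite match
(D) Brannigan's condition — slowed heart rate miss; high blood pressure miss; joint pain miss; fatigue miss; fever match; increased appetite miss
(E) Ormond pathology — slowed heart rate match; high blood pressure match; joint pain match; fatigue match; fever miss; increased appetite match
None of the listed candidates fits everything.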